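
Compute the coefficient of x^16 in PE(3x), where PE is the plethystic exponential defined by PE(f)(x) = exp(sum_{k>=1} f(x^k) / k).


With f(x) = 3x, the exponent is sum_{k>=1} 3 x^k / k = 3 * (-ln(1 - x)). Exponentiating:
PE(3x) = exp(-3 ln(1 - x)) = 1/(1 - x)^3.
By the negative binomial expansion, [x^n] 1/(1 - x)^3 = C(n + 2, 2).
For n = 16: C(18, 2) = 153.

153


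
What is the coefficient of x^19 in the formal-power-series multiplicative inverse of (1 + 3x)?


The inverse is 1/(1 + 3x). Apply the geometric identity 1/(1 - y) = sum_{k>=0} y^k with y = -3x:
1/(1 + 3x) = sum_{k>=0} (-3)^k x^k.
So the coefficient of x^19 is (-3)^19 = -1162261467.

-1162261467


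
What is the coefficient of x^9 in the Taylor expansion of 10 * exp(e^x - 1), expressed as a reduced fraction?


exp(e^x - 1) = sum_{k>=0} Bell_k x^k / k!, where Bell_k is the k-th Bell number.
So the coefficient of x^9 is 10 * Bell_9 / 9!.
Computing: Bell_9 = 21147 and 9! = 362880, giving
10 * 21147/362880 = 1007/1728.

1007/1728


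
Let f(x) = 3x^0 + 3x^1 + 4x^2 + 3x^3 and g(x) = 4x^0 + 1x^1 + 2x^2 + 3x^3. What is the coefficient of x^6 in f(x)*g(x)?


Cauchy product at x^6:
3*3
= 9

9


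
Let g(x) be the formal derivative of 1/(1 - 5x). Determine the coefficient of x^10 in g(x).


Differentiate termwise: d/dx sum_{k>=0} 5^k x^k = sum_{k>=1} k 5^k x^(k-1) = sum_{j>=0} (j+1) 5^(j+1) x^j.
Equivalently, d/dx [1/(1 - 5x)] = 5/(1 - 5x)^2.
For j = 10: 11 * 5^11 = 11 * 48828125 = 537109375.

537109375


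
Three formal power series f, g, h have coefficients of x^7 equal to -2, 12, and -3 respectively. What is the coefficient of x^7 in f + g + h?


Series addition is componentwise:
-2 + 12 + -3
= 7

7


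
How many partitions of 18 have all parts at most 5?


Using the generating function (1-x)^(-1)(1-x^2)^(-1)...(1-x^5)^(-1),
the coefficient of x^18 counts these restricted partitions.
Result = 141

141


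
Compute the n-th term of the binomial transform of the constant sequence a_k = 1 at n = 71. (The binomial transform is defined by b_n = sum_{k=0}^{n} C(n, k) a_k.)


With a_k = 1 for all k, b_n = sum_{k=0}^{n} C(n, k) = 2^n by the binomial theorem.
For n = 71: 2^71 = 2361183241434822606848.

2361183241434822606848


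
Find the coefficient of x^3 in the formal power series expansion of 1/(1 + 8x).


Write 1/(1 + c x) = 1/(1 - (-c) x) and apply the geometric-series identity
1/(1 - y) = sum_{k>=0} y^k to get 1/(1 + c x) = sum_{k>=0} (-c)^k x^k.
So the coefficient of x^k is (-c)^k = (-1)^k * c^k.
Here c = 8 and k = 3:
(-8)^3 = -1 * 512 = -512

-512


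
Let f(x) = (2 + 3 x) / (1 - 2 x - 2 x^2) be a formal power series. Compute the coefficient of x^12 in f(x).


Write f(x) = sum_{k>=0} a_k x^k. Multiplying both sides by 1 - 2 x - 2 x^2 gives
(1 - 2 x - 2 x^2) sum_{k>=0} a_k x^k = 2 + 3 x.
Matching coefficients:
 x^0: a_0 = 2
 x^1: a_1 - 2 a_0 = 3  =>  a_1 = 2*2 + 3 = 7
 x^k (k >= 2): a_k = 2 a_{k-1} + 2 a_{k-2}.
Iterating: a_2 = 18, a_3 = 50, a_4 = 136, a_5 = 372, a_6 = 1016, a_7 = 2776, a_8 = 7584, a_9 = 20720, a_10 = 56608, a_11 = 154656, a_12 = 422528.
So the coefficient of x^12 is 422528.

422528


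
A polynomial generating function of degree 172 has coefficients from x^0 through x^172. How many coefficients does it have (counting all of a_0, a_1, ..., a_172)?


A polynomial of degree 172 takes the form a_0 + a_1 x + ... + a_172 x^172.
The number of coefficients is 172 + 1 = 173.

173


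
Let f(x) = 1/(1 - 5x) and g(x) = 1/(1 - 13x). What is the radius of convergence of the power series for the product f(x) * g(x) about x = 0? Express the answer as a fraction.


The radius of 1/(1 - 5x) is 1/5 (nearest singularity at x = 1/5), and the radius of 1/(1 - 13x) is 1/13.
The product f(x)*g(x) = 1/((1 - 5x)(1 - 13x)) has singularities at both 1/5 and 1/13, so its radius of convergence is the distance to the nearest one:
min(1/5, 1/13) = 1/13.

1/13


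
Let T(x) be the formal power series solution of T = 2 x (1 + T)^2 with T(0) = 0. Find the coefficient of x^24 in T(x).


Apply the Lagrange inversion formula: if T = 2 x * phi(T) with phi(t) = (1 + t)^2, then [x^n] T = 2^n * (1/n) [t^(n-1)] phi(t)^n = 2^n * (1/n) [t^(n-1)] (1 + t)^(2n) = 2^n * (1/n) C(2n, n-1).
Using the identity C(2n, n-1) = C(2n, n) * n / (n+1), the unscaled factor equals C(2n, n) / (n+1) = C_n, the n-th Catalan number.
For n = 24: C_24 = C(48, 24) / 25 = 32247603683100/25 = 1289904147324.
With the 2^24 = 16777216 factor, the coefficient is 16777216 * 1289904147324 = 21641000498950569984.

21641000498950569984


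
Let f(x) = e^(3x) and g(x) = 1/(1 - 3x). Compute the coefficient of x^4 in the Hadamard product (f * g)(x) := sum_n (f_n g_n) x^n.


Expanding: f_k = 3^k/k! (from e^(3x)) and g_k = 3^k (from 1/(1 - 3x)). So the Hadamard coefficient (f * g)_k = 3^k 3^k / k! = (9)^k / k!.
For k = 4: 9^4/4! = 6561/24 = 2187/8.

2187/8


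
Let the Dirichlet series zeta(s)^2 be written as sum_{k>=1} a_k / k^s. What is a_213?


The Dirichlet convolution of the constant function 1 with itself gives (1 * 1)(k) = sum_{d | k} 1 = d(k), the number of positive divisors of k.
Since zeta(s) = sum_{k>=1} 1/k^s, we have zeta(s)^2 = sum_{k>=1} d(k)/k^s, so a_k = d(k).
For k = 213: the divisors are 1, 3, 71, 213.
Count = 4.

4


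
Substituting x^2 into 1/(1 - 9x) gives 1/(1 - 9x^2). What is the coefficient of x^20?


The coefficient of x^(2m) in 1/(1 - 9x^2) is 9^m.
With n = 20 = 2*10, the coefficient is 9^10 = 3486784401.

3486784401


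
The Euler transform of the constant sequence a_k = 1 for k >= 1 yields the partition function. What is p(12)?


The Euler transform converts the sequence a_k = 1 into the number of integer partitions.
Using the recurrence or dynamic programming:
p(12) = 77

77


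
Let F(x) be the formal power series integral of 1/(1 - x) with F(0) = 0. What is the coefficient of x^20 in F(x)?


1/(1 - x) = sum_{k>=0} x^k. Integrating termwise and using F(0) = 0 gives
F(x) = sum_{k>=0} x^(k+1) / (k+1) = sum_{m>=1} x^m / m = -ln(1 - x).
So the coefficient of x^20 is 1/20 = 1/20.

1/20


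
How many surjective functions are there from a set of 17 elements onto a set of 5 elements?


By inclusion-exclusion on which target elements are missed, the number of surjections from an n-set onto a k-set is
surj(n, k) = sum_{j=0}^{k} (-1)^j C(k, j) (k - j)^n.
Equivalently surj(n, k) = k! * S(n, k), where S(n, k) is the Stirling number of the second kind.
For n = 17, k = 5:
S(17, 5) = 5652751651, so
surj = 5! * 5652751651 = 120 * 5652751651 = 678330198120.

678330198120


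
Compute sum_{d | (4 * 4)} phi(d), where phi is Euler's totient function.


First, 4 * 4 = 16. One classical identity is sum_{d | n} phi(d) = n (each k in [1, n] has a unique gcd with n, and among the k's with gcd(k, n) = n/d there are phi(d) of them). So the sum equals 16. We also verify directly:
Divisors of 16: 1, 2, 4, 8, 16.
phi values: 1, 1, 2, 4, 8.
Sum = 16.

16


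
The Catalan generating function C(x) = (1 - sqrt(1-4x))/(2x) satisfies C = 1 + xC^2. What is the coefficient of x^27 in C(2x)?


Substituting x -> 2x scales the n-th coefficient by 2^n, so [x^27] C(2x) = 2^27 * C_27.
C_27 = C(2*27, 27)/(28) = 1946939425648112/28 = 69533550916004.
So 2^27 * 69533550916004 = 134217728 * 69533550916004 = 9332635223718375718912.

9332635223718375718912


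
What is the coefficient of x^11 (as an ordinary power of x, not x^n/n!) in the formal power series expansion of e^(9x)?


The exponential series is e^y = sum_{k>=0} y^k / k!. Substituting y = 9x gives
e^(9x) = sum_{k>=0} 9^k x^k / k!.
So the coefficient of x^n is a^n/n! with a = 9, n = 11:
9^11 / 11! = 31381059609/39916800 = 387420489/492800

387420489/492800


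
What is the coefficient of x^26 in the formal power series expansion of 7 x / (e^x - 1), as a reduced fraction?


The exponential generating function for Bernoulli numbers is
x / (e^x - 1) = sum_{k>=0} B_k x^k / k!.
So the coefficient of x^26 in 7 x / (e^x - 1) is 7 B_26 / 26!.
Computing: B_26 = 8553103/6, 26! = 403291461126605635584000000, giving
7 * 8553103/6 / 403291461126605635584000000 = 657931/26590645788567404544000000.

657931/26590645788567404544000000


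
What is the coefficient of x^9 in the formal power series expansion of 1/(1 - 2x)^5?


The general identity 1/(1 - c x)^r = sum_{k>=0} c^k C(k + r - 1, r - 1) x^k follows by substituting y = c x into 1/(1 - y)^r = sum_{k>=0} C(k + r - 1, r - 1) y^k.
For c = 2, r = 5, k = 9:
2^9 * C(13, 4) = 512 * 715 = 366080.

366080


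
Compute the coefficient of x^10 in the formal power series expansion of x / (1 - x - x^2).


Let f(x) = sum_{k>=0} a_k x^k. Multiplying f(x) * (1 - x - x^2) = x and matching coefficients gives a_0 = 0, a_1 = 1, and a_k = a_{k-1} + a_{k-2} for k >= 2. These are the Fibonacci numbers F_k.
Iterating from F_0 = 0, F_1 = 1:
F_0=0, F_1=1, F_2=1, F_3=2, F_4=3, F_5=5, F_6=8, F_7=13, F_8=21, F_9=34, ...
F_10 = 55.

55


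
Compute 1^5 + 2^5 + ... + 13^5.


This power sum has a closed form given by Faulhaber's formula
sum_{k=1}^{m} k^p = (1 / (p + 1)) * sum_{j=0}^{p} C(p + 1, j) B_j m^(p + 1 - j),
but for small m direct computation is fastest:
1 + 32 + 243 + 1024 + 3125 + 7776 + 16807 + 32768 + 59049 + 100000 + 161051 + 248832 + 371293 = 1002001.

1002001


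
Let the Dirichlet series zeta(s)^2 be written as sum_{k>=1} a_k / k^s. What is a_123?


The Dirichlet convolution of the constant function 1 with itself gives (1 * 1)(k) = sum_{d | k} 1 = d(k), the number of positive divisors of k.
Since zeta(s) = sum_{k>=1} 1/k^s, we have zeta(s)^2 = sum_{k>=1} d(k)/k^s, so a_k = d(k).
For k = 123: the divisors are 1, 3, 41, 123.
Count = 4.

4


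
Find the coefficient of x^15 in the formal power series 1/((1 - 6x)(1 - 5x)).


By partial fractions or Cauchy convolution:
The coefficient equals sum_{k=0}^{15} 6^k * 5^(15-k).
= 2668522016831

2668522016831


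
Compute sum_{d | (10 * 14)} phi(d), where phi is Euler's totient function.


First, 10 * 14 = 140. One classical identity is sum_{d | n} phi(d) = n (each k in [1, n] has a unique gcd with n, and among the k's with gcd(k, n) = n/d there are phi(d) of them). So the sum equals 140. We also verify directly:
Divisors of 140: 1, 2, 4, 5, 7, 10, 14, 20, 28, 35, 70, 140.
phi values: 1, 1, 2, 4, 6, 4, 6, 8, 12, 24, 24, 48.
Sum = 140.

140


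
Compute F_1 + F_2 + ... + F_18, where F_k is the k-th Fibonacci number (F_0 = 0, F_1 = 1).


Use the identity sum_{k=0}^{N} F_k = F_{N+2} - 1 (which follows from F_{k+2} - F_{k+1} = F_k). Then
sum_{k=1}^{18} F_k = (F_{20} - 1) - (F_{2} - 1) = F_{20} - F_{2}.
Computing: F_{20} = 6765, F_{2} = 1, so
Sum = 6765 - 1 = 6764.

6764


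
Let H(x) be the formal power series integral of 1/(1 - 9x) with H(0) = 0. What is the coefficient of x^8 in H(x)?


1/(1 - 9x) = sum_{k>=0} 9^k x^k. Integrating termwise with H(0) = 0:
H(x) = sum_{k>=0} 9^k x^(k+1) / (k+1) = sum_{m>=1} 9^(m-1) x^m / m.
For m = 8: 9^7/8 = 4782969/8 = 4782969/8.

4782969/8


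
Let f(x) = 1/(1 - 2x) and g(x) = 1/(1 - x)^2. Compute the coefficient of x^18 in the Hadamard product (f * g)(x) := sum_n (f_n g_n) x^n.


f has coefficients f_k = 2^k. For g = 1/(1 - x)^2 the coefficient is g_k = C(k + 1, 1) = k + 1. The Hadamard coefficient is (f * g)_k = 2^k * (k + 1).
For k = 18: 2^18 * 19 = 262144 * 19 = 4980736.

4980736


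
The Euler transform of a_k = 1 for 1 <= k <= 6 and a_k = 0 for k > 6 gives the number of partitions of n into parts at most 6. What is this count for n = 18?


Partitions of 18 into parts at most 6:
Using generating function (1-x)^(-1)(1-x^2)^(-1)...(1-x^6)^(-1),
the coefficient of x^18 = 199

199


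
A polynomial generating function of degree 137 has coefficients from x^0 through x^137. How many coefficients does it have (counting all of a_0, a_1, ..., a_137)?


A polynomial of degree 137 takes the form a_0 + a_1 x + ... + a_137 x^137.
The number of coefficients is 137 + 1 = 138.

138


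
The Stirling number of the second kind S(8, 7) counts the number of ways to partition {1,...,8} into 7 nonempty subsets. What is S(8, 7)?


Using the explicit formula S(n,k) = (1/k!) sum_{j=0}^{k} (-1)^(k-j) C(k,j) j^n:
S(8, 7) = 28
Equivalently, S(n,k) is n! times the coefficient of x^n in the EGF (e^x - 1)^k / k!.

28


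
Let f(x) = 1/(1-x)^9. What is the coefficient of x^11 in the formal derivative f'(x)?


Differentiate: d/dx [ 1/(1-x)^r ] = r / (1-x)^(r+1).
Here r = 9, so f'(x) = 9 / (1-x)^10.
The expansion of 1/(1-x)^(r+1) has coefficient of x^n equal to C(n+r, r).
So the coefficient of x^11 in f'(x) is
9 * C(20, 9) = 9 * 167960 = 1511640

1511640


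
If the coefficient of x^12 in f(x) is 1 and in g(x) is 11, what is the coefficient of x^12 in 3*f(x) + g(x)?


Scalar multiplication scales coefficients: 3 * 1 = 3.
Then add the g coefficient: 3 + 11
= 14

14


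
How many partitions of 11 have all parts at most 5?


Using the generating function (1-x)^(-1)(1-x^2)^(-1)...(1-x^5)^(-1),
the coefficient of x^11 counts these restricted partitions.
Result = 37

37


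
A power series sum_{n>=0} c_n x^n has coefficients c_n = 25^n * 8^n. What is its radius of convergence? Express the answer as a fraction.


By the root test (Cauchy-Hadamard), the radius is R = 1 / limsup_n |c_n|^(1/n).
Here |c_n|^(1/n) = (25^n * 8^n)^(1/n) = 25 * 8 = 200 for all n.
So R = 1/200 = 1/200.

1/200


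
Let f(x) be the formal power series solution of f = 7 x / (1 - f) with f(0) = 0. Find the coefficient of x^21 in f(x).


Apply Lagrange inversion: f = 7 x * phi(f) with phi(t) = 1/(1 - t), so
[x^n] f = 7^n * (1/n) [t^(n-1)] phi(t)^n = 7^n * (1/n) [t^(n-1)] (1 - t)^(-n) = 7^n * (1/n) C(2n - 2, n - 1) = 7^n * C_{n-1}.
For n = 21: C_20 = C(40, 20) / 21 = 137846528820/21 = 6564120420.
With the 7^21 = 558545864083284007 factor, the coefficient is 558545864083284007 * 6564120420 = 3666362311935629131008122940.

3666362311935629131008122940


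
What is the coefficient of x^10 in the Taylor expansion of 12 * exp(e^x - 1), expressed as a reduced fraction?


exp(e^x - 1) = sum_{k>=0} Bell_k x^k / k!, where Bell_k is the k-th Bell number.
So the coefficient of x^10 is 12 * Bell_10 / 10!.
Computing: Bell_10 = 115975 and 10! = 3628800, giving
12 * 115975/3628800 = 4639/12096.

4639/12096


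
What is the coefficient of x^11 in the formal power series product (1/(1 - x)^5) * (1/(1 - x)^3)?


Combine the factors: (1/(1 - x)^5) * (1/(1 - x)^3) = 1/(1 - x)^8.
Then use 1/(1 - x)^r = sum_{k>=0} C(k + r - 1, r - 1) x^k with r = 8 and k = 11:
C(18, 7) = 31824.

31824


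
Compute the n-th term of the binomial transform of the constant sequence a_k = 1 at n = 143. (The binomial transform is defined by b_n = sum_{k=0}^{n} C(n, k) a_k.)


With a_k = 1 for all k, b_n = sum_{k=0}^{n} C(n, k) = 2^n by the binomial theorem.
For n = 143: 2^143 = 11150372599265311570767859136324180752990208.

11150372599265311570767859136324180752990208


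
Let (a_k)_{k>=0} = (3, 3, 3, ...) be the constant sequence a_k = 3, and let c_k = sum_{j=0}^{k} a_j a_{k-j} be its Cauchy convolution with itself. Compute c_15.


Since a_j = 3 for all j >= 0, the convolution sum becomes
c_k = sum_{j=0}^{k} 3 * 3 = 9 * (k + 1).
Equivalently, the generating function of (a_k) is 3/(1 - x) and its square is 9/(1 - x)^2 = sum_{k>=0} 9(k + 1) x^k.
For k = 15: 9 * 16 = 144.

144


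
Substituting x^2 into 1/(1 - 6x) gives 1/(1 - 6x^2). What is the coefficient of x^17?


Since 1/(1 - 6x^2) only has even powers of x,
the coefficient of x^17 (odd) is 0.

0


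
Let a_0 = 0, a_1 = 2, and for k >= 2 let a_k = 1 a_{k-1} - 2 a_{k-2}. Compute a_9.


Iterating the recurrence forward:
a_0 = 0
a_1 = 2
a_2 = 1*2 - 2*0 = 2
a_3 = 1*2 - 2*2 = -2
a_4 = 1*-2 - 2*2 = -6
a_5 = 1*-6 - 2*-2 = -2
a_6 = 1*-2 - 2*-6 = 10
a_7 = 1*10 - 2*-2 = 14
a_8 = 1*14 - 2*10 = -6
a_9 = 1*-6 - 2*14 = -34
So a_9 = -34.

-34


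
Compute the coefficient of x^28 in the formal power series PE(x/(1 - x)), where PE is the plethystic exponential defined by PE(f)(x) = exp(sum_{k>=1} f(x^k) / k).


For f(x) = x/(1 - x) we have
sum_{k>=1} f(x^k) / k = sum_{k>=1} (1/k) * x^k / (1 - x^k) = sum_{k, m >= 1} x^(k m) / k,
which after exponentiating simplifies to
PE(x/(1 - x)) = prod_{k>=1} 1 / (1 - x^k).
This is the generating function for the partition function p(n), so the coefficient of x^28 is p(28).
Computing p(28) by dynamic programming over parts 1, 2, ..., 28: p(28) = 3718.

3718


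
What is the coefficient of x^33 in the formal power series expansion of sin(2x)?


The Maclaurin series is sin(t) = sum_{k>=0} (-1)^k t^(2k+1) / (2k+1)!, so substituting t = 2x, only odd powers of x are nonzero, with coefficient of x^(2k+1) equal to (-1)^k 2^(2k+1) / (2k+1)!.
Write 33 = 2*16 + 1, giving the coefficient (-1)^16 * 2^33 / 33! = 8589934592/8683317618811886495518194401280000000 = 4/4043484860477916195764296875.

4/4043484860477916195764296875


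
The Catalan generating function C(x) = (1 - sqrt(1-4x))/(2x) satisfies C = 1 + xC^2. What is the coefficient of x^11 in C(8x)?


Substituting x -> 8x scales the n-th coefficient by 8^n, so [x^11] C(8x) = 8^11 * C_11.
C_11 = C(2*11, 11)/(12) = 705432/12 = 58786.
So 8^11 * 58786 = 8589934592 * 58786 = 504967894925312.

504967894925312


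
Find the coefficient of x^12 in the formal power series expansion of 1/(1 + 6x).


Write 1/(1 + c x) = 1/(1 - (-c) x) and apply the geometric-series identity
1/(1 - y) = sum_{k>=0} y^k to get 1/(1 + c x) = sum_{k>=0} (-c)^k x^k.
So the coefficient of x^k is (-c)^k = (-1)^k * c^k.
Here c = 6 and k = 12:
(-6)^12 = 1 * 2176782336 = 2176782336

2176782336


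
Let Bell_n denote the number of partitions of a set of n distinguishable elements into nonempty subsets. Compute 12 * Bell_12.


Bell_12 can be computed from the Bell triangle or from Dobinski's identity Bell_n = (1/e) * sum_{k>=0} k^n / k!.
Computing Bell_12 = 4213597.
Then 12 * 4213597 = 50563164.

50563164


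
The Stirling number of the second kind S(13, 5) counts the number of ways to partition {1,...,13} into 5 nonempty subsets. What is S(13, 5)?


Using the explicit formula S(n,k) = (1/k!) sum_{j=0}^{k} (-1)^(k-j) C(k,j) j^n:
S(13, 5) = 7508501
Equivalently, S(n,k) is n! times the coefficient of x^n in the EGF (e^x - 1)^k / k!.

7508501


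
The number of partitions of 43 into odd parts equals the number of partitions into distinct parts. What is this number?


Computing partitions of 43 into odd parts (1, 3, 5, ...):
Using the generating function prod_{k>=0} 1/(1-x^(2k+1)),
the count is 1610

1610


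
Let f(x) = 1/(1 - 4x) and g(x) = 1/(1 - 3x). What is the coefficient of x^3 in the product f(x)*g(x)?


The coefficient of x^n in f*g is the Cauchy product: sum_{k=0}^{n} a^k * b^(n-k).
With a=4, b=3, n=3:
sum_{k=0}^{3} 4^k * 3^(3-k)
= 175

175


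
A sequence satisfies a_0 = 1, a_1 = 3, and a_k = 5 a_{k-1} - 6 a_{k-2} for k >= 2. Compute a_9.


The characteristic equation is t^2 - 5 t + 6 = 0, with roots r_1 = 2 and r_2 = 3 (so c_1 = r_1 + r_2, c_2 = -r_1 r_2 as required).
One can use the closed form a_n = A r_1^n + B r_2^n, but direct iteration is more reliable:
a_0 = 1, a_1 = 3, a_2 = 9, a_3 = 27, a_4 = 81, a_5 = 243, a_6 = 729, a_7 = 2187, a_8 = 6561, a_9 = 19683.
So a_9 = 19683.

19683


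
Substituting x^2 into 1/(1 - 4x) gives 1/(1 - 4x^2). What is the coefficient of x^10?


The coefficient of x^(2m) in 1/(1 - 4x^2) is 4^m.
With n = 10 = 2*5, the coefficient is 4^5 = 1024.

1024


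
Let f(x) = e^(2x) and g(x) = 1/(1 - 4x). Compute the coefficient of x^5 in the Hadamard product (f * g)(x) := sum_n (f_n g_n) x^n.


Expanding: f_k = 2^k/k! (from e^(2x)) and g_k = 4^k (from 1/(1 - 4x)). So the Hadamard coefficient (f * g)_k = 2^k 4^k / k! = (8)^k / k!.
For k = 5: 8^5/5! = 32768/120 = 4096/15.

4096/15


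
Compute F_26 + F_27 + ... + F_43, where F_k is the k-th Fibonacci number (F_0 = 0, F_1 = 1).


Use the identity sum_{k=0}^{N} F_k = F_{N+2} - 1 (which follows from F_{k+2} - F_{k+1} = F_k). Then
sum_{k=26}^{43} F_k = (F_{45} - 1) - (F_{27} - 1) = F_{45} - F_{27}.
Computing: F_{45} = 1134903170, F_{27} = 196418, so
Sum = 1134903170 - 196418 = 1134706752.

1134706752


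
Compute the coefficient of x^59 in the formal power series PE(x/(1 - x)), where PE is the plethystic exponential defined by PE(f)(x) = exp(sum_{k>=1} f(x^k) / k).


For f(x) = x/(1 - x) we have
sum_{k>=1} f(x^k) / k = sum_{k>=1} (1/k) * x^k / (1 - x^k) = sum_{k, m >= 1} x^(k m) / k,
which after exponentiating simplifies to
PE(x/(1 - x)) = prod_{k>=1} 1 / (1 - x^k).
This is the generating function for the partition function p(n), so the coefficient of x^59 is p(59).
Computing p(59) by dynamic programming over parts 1, 2, ..., 59: p(59) = 831820.

831820


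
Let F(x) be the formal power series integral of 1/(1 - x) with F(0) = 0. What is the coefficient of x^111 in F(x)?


1/(1 - x) = sum_{k>=0} x^k. Integrating termwise and using F(0) = 0 gives
F(x) = sum_{k>=0} x^(k+1) / (k+1) = sum_{m>=1} x^m / m = -ln(1 - x).
So the coefficient of x^111 is 1/111 = 1/111.

1/111


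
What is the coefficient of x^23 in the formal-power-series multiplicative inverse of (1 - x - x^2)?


Let the inverse be f(x) = sum_{k>=0} a_k x^k. From f(x) * (1 - x - x^2) = 1 and matching coefficients:
 x^0: a_0 = 1.
 x^1: a_1 - a_0 = 0, so a_1 = 1.
 x^k (k >= 2): a_k - a_{k-1} - a_{k-2} = 0, i.e. a_k = a_{k-1} + a_{k-2}.
This is the Fibonacci-type recurrence shifted so that a_0 = a_1 = 1.
Iterating: a_0=1, a_1=1, a_2=2, a_3=3, a_4=5, a_5=8, a_6=13, a_7=21, a_8=34, a_9=55, ...
a_23 = 46368.

46368


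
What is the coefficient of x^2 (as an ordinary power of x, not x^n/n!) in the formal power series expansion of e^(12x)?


The exponential series is e^y = sum_{k>=0} y^k / k!. Substituting y = 12x gives
e^(12x) = sum_{k>=0} 12^k x^k / k!.
So the coefficient of x^n is a^n/n! with a = 12, n = 2:
12^2 / 2! = 144/2 = 72

72


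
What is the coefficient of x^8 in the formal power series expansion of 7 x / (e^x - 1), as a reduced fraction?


The exponential generating function for Bernoulli numbers is
x / (e^x - 1) = sum_{k>=0} B_k x^k / k!.
So the coefficient of x^8 in 7 x / (e^x - 1) is 7 B_8 / 8!.
Computing: B_8 = -1/30, 8! = 40320, giving
7 * -1/30 / 40320 = -1/172800.

-1/172800


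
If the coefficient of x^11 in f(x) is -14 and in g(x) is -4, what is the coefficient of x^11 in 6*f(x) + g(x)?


Scalar multiplication scales coefficients: 6 * -14 = -84.
Then add the g coefficient: -84 + -4
= -88

-88


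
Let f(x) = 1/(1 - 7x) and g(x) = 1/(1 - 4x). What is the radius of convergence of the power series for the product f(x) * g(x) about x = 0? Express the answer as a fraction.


The radius of 1/(1 - 7x) is 1/7 (nearest singularity at x = 1/7), and the radius of 1/(1 - 4x) is 1/4.
The product f(x)*g(x) = 1/((1 - 7x)(1 - 4x)) has singularities at both 1/7 and 1/4, so its radius of convergence is the distance to the nearest one:
min(1/7, 1/4) = 1/7.

1/7


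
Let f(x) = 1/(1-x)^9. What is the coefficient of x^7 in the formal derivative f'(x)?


Differentiate: d/dx [ 1/(1-x)^r ] = r / (1-x)^(r+1).
Here r = 9, so f'(x) = 9 / (1-x)^10.
The expansion of 1/(1-x)^(r+1) has coefficient of x^n equal to C(n+r, r).
So the coefficient of x^7 in f'(x) is
9 * C(16, 9) = 9 * 11440 = 102960

102960


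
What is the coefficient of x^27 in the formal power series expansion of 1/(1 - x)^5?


The negative binomial / multiset identity is
1/(1 - x)^r = sum_{k>=0} C(k + r - 1, r - 1) x^k.
Here r = 5 and k = 27, so the coefficient is
C(27 + 4, 4) = C(31, 4)
= 31465

31465


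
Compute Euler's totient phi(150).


phi(n) counts integers in [1, n] coprime to n. Using the multiplicative formula phi(n) = n * prod_{p | n} (1 - 1/p):
150 = 2 * 3 * 5^2, so
phi(150) = 150 * (1 - 1/2) * (1 - 1/3) * (1 - 1/5) = 40.

40


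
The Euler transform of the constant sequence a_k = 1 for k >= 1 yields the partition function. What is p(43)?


The Euler transform converts the sequence a_k = 1 into the number of integer partitions.
Using the recurrence or dynamic programming:
p(43) = 63261

63261


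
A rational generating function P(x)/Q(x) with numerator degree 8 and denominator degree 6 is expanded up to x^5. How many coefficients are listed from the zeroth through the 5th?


Expanding up to x^5 gives the coefficients for x^0, x^1, ..., x^5.
That is 5 + 1 = 6 coefficients in total.

6


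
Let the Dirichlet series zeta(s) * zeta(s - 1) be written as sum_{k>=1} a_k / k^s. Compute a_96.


Convolution gives a_k = sum_{d | k} d * 1 = sum_{d | k} d = sigma(k), the sum of positive divisors of k.
For k = 96, the divisors are 1, 2, 3, 4, 6, 8, 12, 16, 24, 32, 48, 96, so
sigma(96) = 1 + 2 + 3 + 4 + 6 + 8 + 12 + 16 + 24 + 32 + 48 + 96 = 252.

252


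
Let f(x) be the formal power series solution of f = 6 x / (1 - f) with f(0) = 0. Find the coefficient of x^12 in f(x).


Apply Lagrange inversion: f = 6 x * phi(f) with phi(t) = 1/(1 - t), so
[x^n] f = 6^n * (1/n) [t^(n-1)] phi(t)^n = 6^n * (1/n) [t^(n-1)] (1 - t)^(-n) = 6^n * (1/n) C(2n - 2, n - 1) = 6^n * C_{n-1}.
For n = 12: C_11 = C(22, 11) / 12 = 705432/12 = 58786.
With the 6^12 = 2176782336 factor, the coefficient is 2176782336 * 58786 = 127964326404096.

127964326404096


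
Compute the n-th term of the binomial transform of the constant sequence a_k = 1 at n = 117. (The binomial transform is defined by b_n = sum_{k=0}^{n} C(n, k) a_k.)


With a_k = 1 for all k, b_n = sum_{k=0}^{n} C(n, k) = 2^n by the binomial theorem.
For n = 117: 2^117 = 166153499473114484112975882535043072.

166153499473114484112975882535043072


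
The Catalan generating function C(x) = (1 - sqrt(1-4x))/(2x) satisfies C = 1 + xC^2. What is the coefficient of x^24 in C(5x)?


Substituting x -> 5x scales the n-th coefficient by 5^n, so [x^24] C(5x) = 5^24 * C_24.
C_24 = C(2*24, 24)/(25) = 32247603683100/25 = 1289904147324.
So 5^24 * 1289904147324 = 59604644775390625 * 1289904147324 = 76884278495550155639648437500.

76884278495550155639648437500


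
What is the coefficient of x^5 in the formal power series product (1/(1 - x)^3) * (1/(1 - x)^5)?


Combine the factors: (1/(1 - x)^3) * (1/(1 - x)^5) = 1/(1 - x)^8.
Then use 1/(1 - x)^r = sum_{k>=0} C(k + r - 1, r - 1) x^k with r = 8 and k = 5:
C(12, 7) = 792.

792


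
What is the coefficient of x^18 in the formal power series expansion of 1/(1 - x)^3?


The negative binomial / multiset identity is
1/(1 - x)^r = sum_{k>=0} C(k + r - 1, r - 1) x^k.
Here r = 3 and k = 18, so the coefficient is
C(18 + 2, 2) = C(20, 2)
= 190

190


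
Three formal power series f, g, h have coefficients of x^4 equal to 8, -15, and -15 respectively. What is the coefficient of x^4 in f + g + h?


Series addition is componentwise:
8 + -15 + -15
= -22

-22


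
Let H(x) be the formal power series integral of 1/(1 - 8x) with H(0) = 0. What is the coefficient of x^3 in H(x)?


1/(1 - 8x) = sum_{k>=0} 8^k x^k. Integrating termwise with H(0) = 0:
H(x) = sum_{k>=0} 8^k x^(k+1) / (k+1) = sum_{m>=1} 8^(m-1) x^m / m.
For m = 3: 8^2/3 = 64/3 = 64/3.

64/3


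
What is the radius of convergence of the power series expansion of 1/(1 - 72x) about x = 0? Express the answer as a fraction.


Expanding 1/(1 - 72x) = sum_{k>=0} 72^k x^k, the series converges when |72x| < 1, i.e., |x| < 1/72.
So the radius of convergence is 1/72 = 1/72.

1/72


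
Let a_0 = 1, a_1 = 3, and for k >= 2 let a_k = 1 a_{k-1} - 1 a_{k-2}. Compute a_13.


Iterating the recurrence forward:
a_0 = 1
a_1 = 3
a_2 = 1*3 - 1*1 = 2
a_3 = 1*2 - 1*3 = -1
a_4 = 1*-1 - 1*2 = -3
a_5 = 1*-3 - 1*-1 = -2
a_6 = 1*-2 - 1*-3 = 1
a_7 = 1*1 - 1*-2 = 3
a_8 = 1*3 - 1*1 = 2
a_9 = 1*2 - 1*3 = -1
a_10 = 1*-1 - 1*2 = -3
a_11 = 1*-3 - 1*-1 = -2
a_12 = 1*-2 - 1*-3 = 1
a_13 = 1*1 - 1*-2 = 3
So a_13 = 3.

3


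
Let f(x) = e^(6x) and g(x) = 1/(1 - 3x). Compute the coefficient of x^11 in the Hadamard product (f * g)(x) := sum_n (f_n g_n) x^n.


Expanding: f_k = 6^k/k! (from e^(6x)) and g_k = 3^k (from 1/(1 - 3x)). So the Hadamard coefficient (f * g)_k = 6^k 3^k / k! = (18)^k / k!.
For k = 11: 18^11/11! = 64268410079232/39916800 = 3099363912/1925.

3099363912/1925


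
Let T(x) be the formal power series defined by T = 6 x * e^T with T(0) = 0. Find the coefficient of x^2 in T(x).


Apply the Lagrange inversion formula: if T = 6 x * phi(T) with phi(t) = e^t, then
[x^n] T = 6^n * (1/n) [t^(n-1)] phi(t)^n = 6^n * (1/n) [t^(n-1)] e^(n t) = 6^n * (1/n) * n^(n-1) / (n-1)! = 6^n * n^(n-1) / n!.
When c = 1 this is the Cayley count of rooted labeled trees on n vertices, divided by n!.
For n = 2: 6^2 * 2^1 / 2! = 36 * 2/2 = 36.

36


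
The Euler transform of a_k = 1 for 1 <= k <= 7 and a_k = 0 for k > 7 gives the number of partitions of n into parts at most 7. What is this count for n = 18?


Partitions of 18 into parts at most 7:
Using generating function (1-x)^(-1)(1-x^2)^(-1)...(1-x^7)^(-1),
the coefficient of x^18 = 248

248


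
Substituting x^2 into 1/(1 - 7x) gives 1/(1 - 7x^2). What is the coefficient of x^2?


The coefficient of x^(2m) in 1/(1 - 7x^2) is 7^m.
With n = 2 = 2*1, the coefficient is 7^1 = 7.

7


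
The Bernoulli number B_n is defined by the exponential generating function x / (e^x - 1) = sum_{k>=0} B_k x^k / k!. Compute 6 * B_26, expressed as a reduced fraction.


Bernoulli numbers can also be computed recursively via B_0 = 1 and sum_{j=0}^{m} C(m+1, j) B_j = 0 for m >= 1. Odd-index Bernoulli numbers vanish for k >= 3.
Computing B_26 = 8553103/6, so 6 * B_26 = 6 * 8553103/6 = 8553103.

8553103


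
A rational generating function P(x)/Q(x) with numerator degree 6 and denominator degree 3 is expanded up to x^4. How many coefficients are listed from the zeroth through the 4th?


Expanding up to x^4 gives the coefficients for x^0, x^1, ..., x^4.
That is 4 + 1 = 5 coefficients in total.

5


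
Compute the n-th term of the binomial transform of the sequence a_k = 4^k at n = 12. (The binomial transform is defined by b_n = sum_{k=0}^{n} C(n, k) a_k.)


With a_k = 4^k, b_n = sum_{k=0}^{n} C(n, k) 4^k = (1 + 4)^n by the binomial theorem.
For n = 12: (1 + 4)^12 = 5^12 = 244140625.

244140625


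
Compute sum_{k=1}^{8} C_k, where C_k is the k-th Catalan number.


C_1 through C_8: 1, 2, 5, 14, 42, 132, 429, 1430
Sum = 1 + 2 + 5 + 14 + 42 + 132 + 429 + 1430
= 2055

2055


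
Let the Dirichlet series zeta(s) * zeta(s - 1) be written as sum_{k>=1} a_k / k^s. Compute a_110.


Convolution gives a_k = sum_{d | k} d * 1 = sum_{d | k} d = sigma(k), the sum of positive divisors of k.
For k = 110, the divisors are 1, 2, 5, 10, 11, 22, 55, 110, so
sigma(110) = 1 + 2 + 5 + 10 + 11 + 22 + 55 + 110 = 216.

216


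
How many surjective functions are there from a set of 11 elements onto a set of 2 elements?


By inclusion-exclusion on which target elements are missed, the number of surjections from an n-set onto a k-set is
surj(n, k) = sum_{j=0}^{k} (-1)^j C(k, j) (k - j)^n.
Equivalently surj(n, k) = k! * S(n, k), where S(n, k) is the Stirling number of the second kind.
For n = 11, k = 2:
S(11, 2) = 1023, so
surj = 2! * 1023 = 2 * 1023 = 2046.

2046


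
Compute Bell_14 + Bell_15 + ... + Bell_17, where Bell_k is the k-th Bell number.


Recall Bell_k counts set partitions of a k-set (with Bell_0 = 1 by convention).
Bell_14 through Bell_17: 190899322, 1382958545, 10480142147, 82864869804
Sum = 190899322 + 1382958545 + 10480142147 + 82864869804 = 94918869818.

94918869818


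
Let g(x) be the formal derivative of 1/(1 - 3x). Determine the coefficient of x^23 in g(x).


Differentiate termwise: d/dx sum_{k>=0} 3^k x^k = sum_{k>=1} k 3^k x^(k-1) = sum_{j>=0} (j+1) 3^(j+1) x^j.
Equivalently, d/dx [1/(1 - 3x)] = 3/(1 - 3x)^2.
For j = 23: 24 * 3^24 = 24 * 282429536481 = 6778308875544.

6778308875544


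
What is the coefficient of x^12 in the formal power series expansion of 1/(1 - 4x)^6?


The general identity 1/(1 - c x)^r = sum_{k>=0} c^k C(k + r - 1, r - 1) x^k follows by substituting y = c x into 1/(1 - y)^r = sum_{k>=0} C(k + r - 1, r - 1) y^k.
For c = 4, r = 6, k = 12:
4^12 * C(17, 5) = 16777216 * 6188 = 103817412608.

103817412608


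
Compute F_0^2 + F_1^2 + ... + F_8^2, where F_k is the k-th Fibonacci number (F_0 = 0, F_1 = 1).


There is a standard identity sum_{k=0}^{N} F_k^2 = F_N * F_{N+1} (proved inductively from the telescoping relation F_k^2 = F_k F_{k+1} - F_{k-1} F_k). Then
sum_{k=0}^{8} F_k^2 = F_8 F_9 - F_0 F_0.
Computing: F_8 = 21, F_9 = 34.
Sum = 21 * 34 = 714.

714


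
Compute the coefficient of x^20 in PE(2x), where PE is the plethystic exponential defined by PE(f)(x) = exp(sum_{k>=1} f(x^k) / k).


With f(x) = 2x, the exponent is sum_{k>=1} 2 x^k / k = 2 * (-ln(1 - x)). Exponentiating:
PE(2x) = exp(-2 ln(1 - x)) = 1/(1 - x)^2.
By the negative binomial expansion, [x^n] 1/(1 - x)^2 = C(n + 1, 1).
For n = 20: C(21, 1) = 21.

21


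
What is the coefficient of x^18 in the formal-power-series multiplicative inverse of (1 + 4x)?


The inverse is 1/(1 + 4x). Apply the geometric identity 1/(1 - y) = sum_{k>=0} y^k with y = -4x:
1/(1 + 4x) = sum_{k>=0} (-4)^k x^k.
So the coefficient of x^18 is (-4)^18 = 68719476736.

68719476736


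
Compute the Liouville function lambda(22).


The Liouville function is lambda(k) = (-1)^Omega(k), where Omega(k) counts the prime factors of k with multiplicity.
Factoring: 22 = 2 * 11, so Omega(22) = 2.
lambda(22) = (-1)^2 = 1.

1


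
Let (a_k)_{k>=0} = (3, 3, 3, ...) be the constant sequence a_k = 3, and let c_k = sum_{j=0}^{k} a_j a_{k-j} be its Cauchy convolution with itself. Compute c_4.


Since a_j = 3 for all j >= 0, the convolution sum becomes
c_k = sum_{j=0}^{k} 3 * 3 = 9 * (k + 1).
Equivalently, the generating function of (a_k) is 3/(1 - x) and its square is 9/(1 - x)^2 = sum_{k>=0} 9(k + 1) x^k.
For k = 4: 9 * 5 = 45.

45


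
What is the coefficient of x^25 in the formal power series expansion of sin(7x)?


The Maclaurin series is sin(t) = sum_{k>=0} (-1)^k t^(2k+1) / (2k+1)!, so substituting t = 7x, only odd powers of x are nonzero, with coefficient of x^(2k+1) equal to (-1)^k 7^(2k+1) / (2k+1)!.
Write 25 = 2*12 + 1, giving the coefficient (-1)^12 * 7^25 / 25! = 1341068619663964900807/15511210043330985984000000 = 3909821048582988049/45222186715250688000000.

3909821048582988049/45222186715250688000000


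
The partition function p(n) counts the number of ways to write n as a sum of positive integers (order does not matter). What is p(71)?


Using the generating function prod_{k>=1} 1/(1-x^k), we compute p(71).
By dynamic programming over parts 1 through 71:
p(71) = 4697205

4697205


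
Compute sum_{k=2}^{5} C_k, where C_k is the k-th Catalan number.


C_2 through C_5: 2, 5, 14, 42
Sum = 2 + 5 + 14 + 42
= 63

63


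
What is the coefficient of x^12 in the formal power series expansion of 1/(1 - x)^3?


The expansion 1/(1 - x)^r = sum_{k>=0} C(k + r - 1, r - 1) x^k follows from the multiset / negative-binomial theorem (or from repeated differentiation of the geometric series).
For r = 3 and k = 12:
C(14, 2) = 87178291200 / (2 * 479001600) = 91.

91


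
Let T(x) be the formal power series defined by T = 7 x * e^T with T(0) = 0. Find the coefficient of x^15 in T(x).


Apply the Lagrange inversion formula: if T = 7 x * phi(T) with phi(t) = e^t, then
[x^n] T = 7^n * (1/n) [t^(n-1)] phi(t)^n = 7^n * (1/n) [t^(n-1)] e^(n t) = 7^n * (1/n) * n^(n-1) / (n-1)! = 7^n * n^(n-1) / n!.
When c = 1 this is the Cayley count of rooted labeled trees on n vertices, divided by n!.
For n = 15: 7^15 * 15^14 / 15! = 4747561509943 * 29192926025390625/1307674368000 = 31039492054703466796875/292864.

31039492054703466796875/292864


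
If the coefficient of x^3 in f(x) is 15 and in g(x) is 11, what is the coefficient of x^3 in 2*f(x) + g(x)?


Scalar multiplication scales coefficients: 2 * 15 = 30.
Then add the g coefficient: 30 + 11
= 41

41


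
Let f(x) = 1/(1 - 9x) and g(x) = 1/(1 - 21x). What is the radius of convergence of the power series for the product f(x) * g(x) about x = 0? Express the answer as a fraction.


The radius of 1/(1 - 9x) is 1/9 (nearest singularity at x = 1/9), and the radius of 1/(1 - 21x) is 1/21.
The product f(x)*g(x) = 1/((1 - 9x)(1 - 21x)) has singularities at both 1/9 and 1/21, so its radius of convergence is the distance to the nearest one:
min(1/9, 1/21) = 1/21.

1/21


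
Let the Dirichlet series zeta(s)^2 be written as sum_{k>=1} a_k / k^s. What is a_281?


The Dirichlet convolution of the constant function 1 with itself gives (1 * 1)(k) = sum_{d | k} 1 = d(k), the number of positive divisors of k.
Since zeta(s) = sum_{k>=1} 1/k^s, we have zeta(s)^2 = sum_{k>=1} d(k)/k^s, so a_k = d(k).
For k = 281: the divisors are 1, 281.
Count = 2.

2


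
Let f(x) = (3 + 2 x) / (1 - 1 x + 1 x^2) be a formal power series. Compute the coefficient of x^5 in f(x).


Write f(x) = sum_{k>=0} a_k x^k. Multiplying both sides by 1 - 1 x + 1 x^2 gives
(1 - 1 x + 1 x^2) sum_{k>=0} a_k x^k = 3 + 2 x.
Matching coefficients:
 x^0: a_0 = 3
 x^1: a_1 - 1 a_0 = 2  =>  a_1 = 1*3 + 2 = 5
 x^k (k >= 2): a_k = 1 a_{k-1} - 1 a_{k-2}.
Iterating: a_2 = 2, a_3 = -3, a_4 = -5, a_5 = -2.
So the coefficient of x^5 is -2.

-2


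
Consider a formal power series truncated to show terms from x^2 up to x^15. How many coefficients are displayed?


From x^2 to x^15 inclusive, the count is 15 - 2 + 1 = 14.

14


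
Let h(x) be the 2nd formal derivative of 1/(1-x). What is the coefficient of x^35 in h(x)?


Differentiating 2 times: d^2/dx^2 [1/(1-x)] = 2!/(1-x)^3.
The expansion 1/(1-x)^3 = sum_{k>=0} C(k+2, 2) x^k, so the coefficient of x^n in 2!/(1-x)^3 is 2! * C(n+2, 2).
For n = 35: 2 * C(37, 2) = 2 * 666 = 1332

1332


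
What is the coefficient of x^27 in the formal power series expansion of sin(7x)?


The Maclaurin series is sin(t) = sum_{k>=0} (-1)^k t^(2k+1) / (2k+1)!, so substituting t = 7x, only odd powers of x are nonzero, with coefficient of x^(2k+1) equal to (-1)^k 7^(2k+1) / (2k+1)!.
Write 27 = 2*13 + 1, giving the coefficient (-1)^13 * 7^27 / 27! = -65712362363534280139543/10888869450418352160768000000 = -191581231380566414401/31745975074105982976000000.

-191581231380566414401/31745975074105982976000000


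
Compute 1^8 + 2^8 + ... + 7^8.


This power sum has a closed form given by Faulhaber's formula
sum_{k=1}^{m} k^p = (1 / (p + 1)) * sum_{j=0}^{p} C(p + 1, j) B_j m^(p + 1 - j),
but for small m direct computation is fastest:
1 + 256 + 6561 + 65536 + 390625 + 1679616 + 5764801 = 7907396.

7907396


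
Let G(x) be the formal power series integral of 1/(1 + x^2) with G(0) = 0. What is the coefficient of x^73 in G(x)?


1/(1 + x^2) = sum_{j>=0} (-1)^j x^(2j). Integrating termwise with G(0) = 0:
G(x) = sum_{j>=0} (-1)^j x^(2j+1) / (2j+1) = arctan(x).
Only odd powers are nonzero. For x^73 write 73 = 2*36 + 1, giving
(-1)^36 / 73 = 1/73 = 1/73.

1/73


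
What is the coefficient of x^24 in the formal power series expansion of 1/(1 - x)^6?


The negative binomial / multiset identity is
1/(1 - x)^r = sum_{k>=0} C(k + r - 1, r - 1) x^k.
Here r = 6 and k = 24, so the coefficient is
C(24 + 5, 5) = C(29, 5)
= 118755

118755


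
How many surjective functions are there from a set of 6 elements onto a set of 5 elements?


By inclusion-exclusion on which target elements are missed, the number of surjections from an n-set onto a k-set is
surj(n, k) = sum_{j=0}^{k} (-1)^j C(k, j) (k - j)^n.
Equivalently surj(n, k) = k! * S(n, k), where S(n, k) is the Stirling number of the second kind.
For n = 6, k = 5:
S(6, 5) = 15, so
surj = 5! * 15 = 120 * 15 = 1800.

1800


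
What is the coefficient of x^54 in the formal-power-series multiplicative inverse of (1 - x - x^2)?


Let the inverse be f(x) = sum_{k>=0} a_k x^k. From f(x) * (1 - x - x^2) = 1 and matching coefficients:
 x^0: a_0 = 1.
 x^1: a_1 - a_0 = 0, so a_1 = 1.
 x^k (k >= 2): a_k - a_{k-1} - a_{k-2} = 0, i.e. a_k = a_{k-1} + a_{k-2}.
This is the Fibonacci-type recurrence shifted so that a_0 = a_1 = 1.
Iterating: a_0=1, a_1=1, a_2=2, a_3=3, a_4=5, a_5=8, a_6=13, a_7=21, a_8=34, a_9=55, ...
a_54 = 139583862445.

139583862445
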